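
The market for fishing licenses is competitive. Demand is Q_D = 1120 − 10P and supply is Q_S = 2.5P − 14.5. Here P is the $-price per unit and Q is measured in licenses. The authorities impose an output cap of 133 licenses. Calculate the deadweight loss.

$1576.09

In inverse form: demand P = 112 − 0.1Q, supply P = 5.8 + 0.4Q.
Competitive equilibrium: 112 − 0.1Q = 5.8 + 0.4Q → Q* = 212.4, P* = 90.76.
At Q = 133: demand price = 112 − 0.1·133 = 98.7; supply price = 5.8 + 0.4·133 = 59.
ΔQ = 212.4 − 133 = 79.4; wedge = 98.7 − 59 = 39.7.
Deadweight loss = ½ × 79.4 × 39.7 = $1576.09.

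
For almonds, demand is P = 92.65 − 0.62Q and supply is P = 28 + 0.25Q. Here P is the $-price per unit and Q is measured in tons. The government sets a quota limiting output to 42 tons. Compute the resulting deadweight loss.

Competitive equilibrium: 92.65 − 0.62Q = 28 + 0.25Q → Q* = 74.3103, P* = 46.5776.
At Q = 42: demand price = 92.65 − 0.62·42 = 66.61; supply price = 28 + 0.25·42 = 38.5.
ΔQ = 74.3103 − 42 = 32.3103; wedge = 66.61 − 38.5 = 28.11.
DWL = ½ × 32.3103 × 28.11 = $454.12.

$454.12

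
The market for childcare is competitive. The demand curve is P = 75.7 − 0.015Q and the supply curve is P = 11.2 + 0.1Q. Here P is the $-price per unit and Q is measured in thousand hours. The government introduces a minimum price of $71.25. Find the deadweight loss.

$4013.68 thousand

Competitive equilibrium: 75.7 − 0.015Q = 11.2 + 0.1Q → Q* = 560.8696, P* = 67.287.
At the floor P = 71.25, quantity demanded = (75.7 − 71.25)/0.015 = 296.6667.
Sellers' marginal cost at Q' = 296.6667: 11.2 + 0.1·296.6667 = 40.8667.
ΔQ = 560.8696 − 296.6667 = 264.2029; wedge = 71.25 − 40.8667 = 30.3833.
Deadweight loss = ½ × 264.2029 × 30.3833 = $4013.68 thousand.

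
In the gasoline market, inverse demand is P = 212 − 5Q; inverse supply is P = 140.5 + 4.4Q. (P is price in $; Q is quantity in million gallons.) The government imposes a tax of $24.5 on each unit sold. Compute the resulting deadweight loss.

$31.93 million

Competitive equilibrium: 212 − 5Q = 140.5 + 4.4Q → Q* = 7.6064, P* = 173.9681.
With the tax, the buyer price exceeds the seller price by 24.5: (212 − 5Q) − (140.5 + 4.4Q) = 24.5 → Q' = 5.
ΔQ = 7.6064 − 5 = 2.6064; the wedge equals the tax, 24.5.
DWL = ½ × 2.6064 × 24.5 = $31.93 million.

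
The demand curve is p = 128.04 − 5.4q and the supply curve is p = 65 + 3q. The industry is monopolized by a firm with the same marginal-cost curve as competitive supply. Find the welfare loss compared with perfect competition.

Competitive equilibrium: 128.04 − 5.4q = 65 + 3q → q* = 7.5048, p* = 87.5143.
Marginal revenue: MR = 128.04 − 10.8q. Set MR = MC: 128.04 − 10.8q = 65 + 3q → q_m = 4.5681.
Price p_m = 128.04 − 5.4·4.5681 = 103.3723; MC(q_m) = 65 + 3·4.5681 = 78.7043.
Competitive q* = 7.5048, so Δq = 2.9367; wedge = 103.3723 − 78.7043 = 24.668.
DWL = ½ × 2.9367 × 24.668 = 36.22.

36.22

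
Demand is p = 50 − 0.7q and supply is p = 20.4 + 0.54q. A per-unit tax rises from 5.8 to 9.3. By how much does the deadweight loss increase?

21.31

Competitive equilibrium: 50 − 0.7q = 20.4 + 0.54q → q* = 23.871, p* = 33.2903.
For a per-unit tax t: Δq = t/1.24, so DWL = ½·t·(t/1.24) = t²/2.48.
At t = 5.8: DWL = 13.565. At t = 9.3: DWL = 34.875.
Increase = 34.875 − 13.565 = 21.31.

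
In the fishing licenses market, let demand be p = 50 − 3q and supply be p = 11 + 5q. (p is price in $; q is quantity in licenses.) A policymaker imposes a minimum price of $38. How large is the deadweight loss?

Competitive equilibrium: 50 − 3q = 11 + 5q → q* = 4.875, p* = 35.375.
At the floor p = 38, quantity demanded = (50 − 38)/3 = 4.
Sellers' marginal cost at q' = 4: 11 + 5·4 = 31.
Δq = 4.875 − 4 = 0.875; wedge = 38 − 31 = 7.
Welfare loss = ½ × 0.875 × 7 = $3.06.

$3.06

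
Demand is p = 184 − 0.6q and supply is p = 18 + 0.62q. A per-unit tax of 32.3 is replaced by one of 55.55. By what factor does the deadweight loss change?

Competitive equilibrium: 184 − 0.6q = 18 + 0.62q → q* = 136.0656, p* = 102.3607.
For a per-unit tax t: Δq = t/1.22, so DWL = ½·t·(t/1.22) = t²/2.44.
At t = 32.3: DWL = 427.578. At t = 55.55: DWL = 1264.673.
Ratio = (55.55/32.3)² = 2.958.

2.958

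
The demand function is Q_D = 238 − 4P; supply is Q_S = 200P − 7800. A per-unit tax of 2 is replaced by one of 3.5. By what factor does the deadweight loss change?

3.0625

In inverse form: demand P = 59.5 − 0.25Q, supply P = 39 + 0.005Q.
Competitive equilibrium: 59.5 − 0.25Q = 39 + 0.005Q → Q* = 80.3922, P* = 39.402.
For a per-unit tax t: ΔQ = t/0.255, so DWL = ½·t·(t/0.255) = t²/0.51.
At t = 2: DWL = 7.843. At t = 3.5: DWL = 24.020.
Ratio = (3.5/2)² = 3.0625.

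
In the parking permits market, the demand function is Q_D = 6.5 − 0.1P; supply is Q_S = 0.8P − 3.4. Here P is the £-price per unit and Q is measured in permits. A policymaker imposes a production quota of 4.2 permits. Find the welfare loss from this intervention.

In inverse form: demand P = 65 − 10Q, supply P = 4.25 + 1.25Q.
Competitive equilibrium: 65 − 10Q = 4.25 + 1.25Q → Q* = 5.4, P* = 11.
At Q = 4.2: demand price = 65 − 10·4.2 = 23; supply price = 4.25 + 1.25·4.2 = 9.5.
ΔQ = 5.4 − 4.2 = 1.2; wedge = 23 − 9.5 = 13.5.
DWL = ½ × 1.2 × 13.5 = £8.10.

£8.10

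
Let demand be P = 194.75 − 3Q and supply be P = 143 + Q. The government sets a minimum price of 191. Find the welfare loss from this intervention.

273.20

Competitive equilibrium: 194.75 − 3Q = 143 + Q → Q* = 12.9375, P* = 155.9375.
At the floor P = 191, quantity demanded = (194.75 − 191)/3 = 1.25.
Sellers' marginal cost at Q' = 1.25: 143 + 1·1.25 = 144.25.
ΔQ = 12.9375 − 1.25 = 11.6875; wedge = 191 − 144.25 = 46.75.
Welfare loss = ½ × 11.6875 × 46.75 = 273.20.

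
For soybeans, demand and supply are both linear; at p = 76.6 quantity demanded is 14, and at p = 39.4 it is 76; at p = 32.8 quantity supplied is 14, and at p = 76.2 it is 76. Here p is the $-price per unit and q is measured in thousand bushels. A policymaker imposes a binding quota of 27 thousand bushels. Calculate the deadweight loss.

Demand slope = (39.4 − 76.6)/(76 − 14) = −0.6, so p = 85 − 0.6q.
Supply slope = (76.2 − 32.8)/(76 − 14) = 0.7, so p = 23 + 0.7q.
Competitive equilibrium: 85 − 0.6q = 23 + 0.7q → q* = 47.6923, p* = 56.3846.
At q = 27: demand price = 85 − 0.6·27 = 68.8; supply price = 23 + 0.7·27 = 41.9.
Δq = 47.6923 − 27 = 20.6923; wedge = 68.8 − 41.9 = 26.9.
Deadweight loss = ½ × 20.6923 × 26.9 = $278.31 thousand.

$278.31 thousand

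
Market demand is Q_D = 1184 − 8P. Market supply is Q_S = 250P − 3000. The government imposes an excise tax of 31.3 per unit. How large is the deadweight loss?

In inverse form: demand P = 148 − 0.125Q, supply P = 12 + 0.004Q.
Competitive equilibrium: 148 − 0.125Q = 12 + 0.004Q → Q* = 1054.2636, P* = 16.2171.
With the tax, the buyer price exceeds the seller price by 31.3: (148 − 0.125Q) − (12 + 0.004Q) = 31.3 → Q' = 811.6279.
ΔQ = 1054.2636 − 811.6279 = 242.6357; the wedge equals the tax, 31.3.
Deadweight loss = ½ × 242.6357 × 31.3 = 3797.25.

3797.25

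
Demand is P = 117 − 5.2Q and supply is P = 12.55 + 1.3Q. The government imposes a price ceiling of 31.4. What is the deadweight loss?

Competitive equilibrium: 117 − 5.2Q = 12.55 + 1.3Q → Q* = 16.0692, P* = 33.44.
At the ceiling P = 31.4, quantity supplied = (31.4 − 12.55)/1.3 = 14.5.
Willingness to pay at Q' = 14.5: 117 − 5.2·14.5 = 41.6.
ΔQ = 16.0692 − 14.5 = 1.5692; wedge = 41.6 − 31.4 = 10.2.
The triangle = ½ × 1.5692 × 10.2 = 8.

8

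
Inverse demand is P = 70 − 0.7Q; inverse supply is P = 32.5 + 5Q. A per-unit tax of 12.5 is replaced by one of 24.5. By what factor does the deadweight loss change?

3.8416

Competitive equilibrium: 70 − 0.7Q = 32.5 + 5Q → Q* = 6.5789, P* = 65.3947.
For a per-unit tax t: ΔQ = t/5.7, so DWL = ½·t·(t/5.7) = t²/11.4.
At t = 12.5: DWL = 13.706. At t = 24.5: DWL = 52.654.
Ratio = (24.5/12.5)² = 3.8416.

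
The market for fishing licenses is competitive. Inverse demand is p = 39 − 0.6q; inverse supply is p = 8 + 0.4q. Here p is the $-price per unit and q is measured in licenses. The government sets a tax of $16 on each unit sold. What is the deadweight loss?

$128

Competitive equilibrium: 39 − 0.6q = 8 + 0.4q → q* = 31, p* = 20.4.
With the tax, the buyer price exceeds the seller price by 16: (39 − 0.6q) − (8 + 0.4q) = 16 → q' = 15.
Δq = 31 − 15 = 16; the wedge equals the tax, 16.
Deadweight loss = ½ × 16 × 16 = $128.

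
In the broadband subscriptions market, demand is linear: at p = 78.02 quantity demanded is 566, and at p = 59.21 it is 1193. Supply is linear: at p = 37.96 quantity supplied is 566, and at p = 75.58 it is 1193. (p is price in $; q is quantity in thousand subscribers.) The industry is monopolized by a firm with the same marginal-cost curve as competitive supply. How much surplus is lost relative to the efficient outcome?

$2875.35 thousand

Demand slope = (59.21 − 78.02)/(1193 − 566) = −0.03, so p = 95 − 0.03q.
Supply slope = (75.58 − 37.96)/(1193 − 566) = 0.06, so p = 4 + 0.06q.
Competitive equilibrium: 95 − 0.03q = 4 + 0.06q → q* = 1011.1111, p* = 64.6667.
Marginal revenue: MR = 95 − 0.06q. Set MR = MC: 95 − 0.06q = 4 + 0.06q → q_m = 758.3333.
Price p_m = 95 − 0.03·758.3333 = 72.25; MC(q_m) = 4 + 0.06·758.3333 = 49.5.
Competitive q* = 1011.1111, so Δq = 252.7778; wedge = 72.25 − 49.5 = 22.75.
Welfare loss = ½ × 252.7778 × 22.75 = $2875.35 thousand.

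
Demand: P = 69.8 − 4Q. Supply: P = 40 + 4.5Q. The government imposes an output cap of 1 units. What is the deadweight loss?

Competitive equilibrium: 69.8 − 4Q = 40 + 4.5Q → Q* = 3.5059, P* = 55.7765.
At Q = 1: demand price = 69.8 − 4·1 = 65.8; supply price = 40 + 4.5·1 = 44.5.
ΔQ = 3.5059 − 1 = 2.5059; wedge = 65.8 − 44.5 = 21.3.
DWL = ½ × 2.5059 × 21.3 = 26.69.

26.69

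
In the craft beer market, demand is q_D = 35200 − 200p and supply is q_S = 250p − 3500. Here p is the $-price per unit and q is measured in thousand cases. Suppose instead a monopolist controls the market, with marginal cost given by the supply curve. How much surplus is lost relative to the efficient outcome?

$185969.39 thousand

In inverse form: demand p = 176 − 0.005q, supply p = 14 + 0.004q.
Competitive equilibrium: 176 − 0.005q = 14 + 0.004q → q* = 18000, p* = 86.
Marginal revenue: MR = 176 − 0.01q. Set MR = MC: 176 − 0.01q = 14 + 0.004q → q_m = 11571.428571.
Price p_m = 176 − 0.005·11571.428571 = 118.142857; MC(q_m) = 14 + 0.004·11571.428571 = 60.285714.
Competitive q* = 18000, so Δq = 6428.571429; wedge = 118.142857 − 60.285714 = 57.857143.
Deadweight loss = ½ × 6428.571429 × 57.857143 = $185969.39 thousand.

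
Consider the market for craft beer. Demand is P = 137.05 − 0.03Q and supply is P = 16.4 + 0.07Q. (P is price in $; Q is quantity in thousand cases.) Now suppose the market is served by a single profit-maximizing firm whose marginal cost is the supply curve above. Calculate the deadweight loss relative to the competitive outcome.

Competitive equilibrium: 137.05 − 0.03Q = 16.4 + 0.07Q → Q* = 1206.5, P* = 100.855.
Marginal revenue: MR = 137.05 − 0.06Q. Set MR = MC: 137.05 − 0.06Q = 16.4 + 0.07Q → Q_m = 928.0769.
Price P_m = 137.05 − 0.03·928.0769 = 109.2077; MC(Q_m) = 16.4 + 0.07·928.0769 = 81.3654.
Competitive Q* = 1206.5, so ΔQ = 278.4231; wedge = 109.2077 − 81.3654 = 27.8423.
Deadweight loss = ½ × 278.4231 × 27.8423 = $3875.97 thousand.

$3875.97 thousand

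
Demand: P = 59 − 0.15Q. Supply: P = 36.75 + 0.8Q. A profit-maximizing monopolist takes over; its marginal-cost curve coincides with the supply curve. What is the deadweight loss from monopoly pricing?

Competitive equilibrium: 59 − 0.15Q = 36.75 + 0.8Q → Q* = 23.4211, P* = 55.4868.
Marginal revenue: MR = 59 − 0.3Q. Set MR = MC: 59 − 0.3Q = 36.75 + 0.8Q → Q_m = 20.2273.
Price P_m = 59 − 0.15·20.2273 = 55.9659; MC(Q_m) = 36.75 + 0.8·20.2273 = 52.9318.
Competitive Q* = 23.4211, so ΔQ = 3.1938; wedge = 55.9659 − 52.9318 = 3.0341.
Welfare loss = ½ × 3.1938 × 3.0341 = 4.85.

4.85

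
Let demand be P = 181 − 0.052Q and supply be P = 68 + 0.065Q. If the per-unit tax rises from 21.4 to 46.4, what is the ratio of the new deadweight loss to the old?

Competitive equilibrium: 181 − 0.052Q = 68 + 0.065Q → Q* = 965.812, P* = 130.7778.
For a per-unit tax t: ΔQ = t/0.117, so DWL = ½·t·(t/0.117) = t²/0.234.
At t = 21.4: DWL = 1957.094. At t = 46.4: DWL = 9200.684.
Ratio = (46.4/21.4)² = 4.701.

4.701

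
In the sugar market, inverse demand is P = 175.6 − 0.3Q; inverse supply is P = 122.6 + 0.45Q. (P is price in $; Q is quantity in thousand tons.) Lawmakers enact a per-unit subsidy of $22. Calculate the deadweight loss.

Competitive equilibrium: 175.6 − 0.3Q = 122.6 + 0.45Q → Q* = 70.6667, P* = 154.4.
The subsidy lowers effective supply by 22: P = 100.6 + 0.45Q.
New quantity: 175.6 − 0.3Q = 100.6 + 0.45Q → Q' = 100.
Overproduction ΔQ = 100 − 70.6667 = 29.3333; wedge = subsidy = 22.
Deadweight loss = ½ × 29.3333 × 22 = $322.67 thousand.

$322.67 thousand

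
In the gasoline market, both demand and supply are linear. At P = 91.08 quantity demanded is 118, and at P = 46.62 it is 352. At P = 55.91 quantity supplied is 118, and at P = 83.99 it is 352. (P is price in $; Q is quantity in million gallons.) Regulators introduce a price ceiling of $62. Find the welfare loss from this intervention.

$609.38 million

Demand slope = (46.62 − 91.08)/(352 − 118) = −0.19, so P = 113.5 − 0.19Q.
Supply slope = (83.99 − 55.91)/(352 − 118) = 0.12, so P = 41.75 + 0.12Q.
Competitive equilibrium: 113.5 − 0.19Q = 41.75 + 0.12Q → Q* = 231.4516, P* = 69.5242.
At the ceiling P = 62, quantity supplied = (62 − 41.75)/0.12 = 168.75.
Willingness to pay at Q' = 168.75: 113.5 − 0.19·168.75 = 81.4375.
ΔQ = 231.4516 − 168.75 = 62.7016; wedge = 81.4375 − 62 = 19.4375.
The triangle = ½ × 62.7016 × 19.4375 = $609.38 million.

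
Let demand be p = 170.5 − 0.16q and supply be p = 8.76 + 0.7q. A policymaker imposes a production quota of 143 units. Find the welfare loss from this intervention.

873.45

Competitive equilibrium: 170.5 − 0.16q = 8.76 + 0.7q → q* = 188.0698, p* = 140.4088.
At q = 143: demand price = 170.5 − 0.16·143 = 147.62; supply price = 8.76 + 0.7·143 = 108.86.
Δq = 188.0698 − 143 = 45.0698; wedge = 147.62 − 108.86 = 38.76.
The triangle = ½ × 45.0698 × 38.76 = 873.45.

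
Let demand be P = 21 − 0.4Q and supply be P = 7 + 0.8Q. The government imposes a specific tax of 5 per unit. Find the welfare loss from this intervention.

10.42

Competitive equilibrium: 21 − 0.4Q = 7 + 0.8Q → Q* = 11.6667, P* = 16.3333.
With the tax, the buyer price exceeds the seller price by 5: (21 − 0.4Q) − (7 + 0.8Q) = 5 → Q' = 7.5.
ΔQ = 11.6667 − 7.5 = 4.1667; the wedge equals the tax, 5.
Deadweight loss = ½ × 4.1667 × 5 = 10.42.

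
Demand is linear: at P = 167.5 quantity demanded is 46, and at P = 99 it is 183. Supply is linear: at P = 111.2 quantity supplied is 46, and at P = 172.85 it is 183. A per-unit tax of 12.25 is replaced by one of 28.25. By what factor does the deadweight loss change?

Demand slope = (99 − 167.5)/(183 − 46) = −0.5, so P = 190.5 − 0.5Q.
Supply slope = (172.85 − 111.2)/(183 − 46) = 0.45, so P = 90.5 + 0.45Q.
Competitive equilibrium: 190.5 − 0.5Q = 90.5 + 0.45Q → Q* = 105.2632, P* = 137.8684.
For a per-unit tax t: ΔQ = t/0.95, so DWL = ½·t·(t/0.95) = t²/1.9.
At t = 12.25: DWL = 78.980. At t = 28.25: DWL = 420.033.
Ratio = (28.25/12.25)² = 5.318.

5.318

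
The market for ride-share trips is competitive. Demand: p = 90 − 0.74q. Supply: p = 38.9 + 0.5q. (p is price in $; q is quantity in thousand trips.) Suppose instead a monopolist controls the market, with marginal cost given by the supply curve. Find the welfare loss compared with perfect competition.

Competitive equilibrium: 90 − 0.74q = 38.9 + 0.5q → q* = 41.2097, p* = 59.5048.
Marginal revenue: MR = 90 − 1.48q. Set MR = MC: 90 − 1.48q = 38.9 + 0.5q → q_m = 25.8081.
Price p_m = 90 − 0.74·25.8081 = 70.902; MC(q_m) = 38.9 + 0.5·25.8081 = 51.8041.
Competitive q* = 41.2097, so Δq = 15.4016; wedge = 70.902 − 51.8041 = 19.0979.
Deadweight loss = ½ × 15.4016 × 19.0979 = $147.07 thousand.

$147.07 thousand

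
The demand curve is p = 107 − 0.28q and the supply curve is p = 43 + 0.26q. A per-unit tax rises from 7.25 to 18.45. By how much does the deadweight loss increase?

Competitive equilibrium: 107 − 0.28q = 43 + 0.26q → q* = 118.5185, p* = 73.8148.
For a per-unit tax t: Δq = t/0.54, so DWL = ½·t·(t/0.54) = t²/1.08.
At t = 7.25: DWL = 48.669. At t = 18.45: DWL = 315.188.
Increase = 315.188 − 48.669 = 266.52.

266.52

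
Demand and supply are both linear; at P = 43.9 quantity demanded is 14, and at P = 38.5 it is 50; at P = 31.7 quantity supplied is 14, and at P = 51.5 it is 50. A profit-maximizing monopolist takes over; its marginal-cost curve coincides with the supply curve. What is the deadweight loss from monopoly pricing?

Demand slope = (38.5 − 43.9)/(50 − 14) = −0.15, so P = 46 − 0.15Q.
Supply slope = (51.5 − 31.7)/(50 − 14) = 0.55, so P = 24 + 0.55Q.
Competitive equilibrium: 46 − 0.15Q = 24 + 0.55Q → Q* = 31.4286, P* = 41.2857.
Marginal revenue: MR = 46 − 0.3Q. Set MR = MC: 46 − 0.3Q = 24 + 0.55Q → Q_m = 25.8824.
Price P_m = 46 − 0.15·25.8824 = 42.1176; MC(Q_m) = 24 + 0.55·25.8824 = 38.2353.
Competitive Q* = 31.4286, so ΔQ = 5.5462; wedge = 42.1176 − 38.2353 = 3.8823.
Welfare loss = ½ × 5.5462 × 3.8823 = 10.77.

10.77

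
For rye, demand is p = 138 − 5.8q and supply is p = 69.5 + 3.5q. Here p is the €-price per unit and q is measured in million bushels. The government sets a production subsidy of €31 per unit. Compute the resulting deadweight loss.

Competitive equilibrium: 138 − 5.8q = 69.5 + 3.5q → q* = 7.3656, p* = 95.2796.
The subsidy lowers effective supply by 31: p = 38.5 + 3.5q.
New quantity: 138 − 5.8q = 38.5 + 3.5q → q' = 10.6989.
Overproduction Δq = 10.6989 − 7.3656 = 3.3333; wedge = subsidy = 31.
Welfare loss = ½ × 3.3333 × 31 = €51.67 million.

€51.67 million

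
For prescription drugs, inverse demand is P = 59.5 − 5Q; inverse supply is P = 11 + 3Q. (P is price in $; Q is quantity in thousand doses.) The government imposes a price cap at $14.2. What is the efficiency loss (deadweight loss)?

$99.83 thousand

Competitive equilibrium: 59.5 − 5Q = 11 + 3Q → Q* = 6.0625, P* = 29.1875.
At the ceiling P = 14.2, quantity supplied = (14.2 − 11)/3 = 1.0667.
Willingness to pay at Q' = 1.0667: 59.5 − 5·1.0667 = 54.1665.
ΔQ = 6.0625 − 1.0667 = 4.9958; wedge = 54.1665 − 14.2 = 39.9665.
Welfare loss = ½ × 4.9958 × 39.9665 = $99.83 thousand.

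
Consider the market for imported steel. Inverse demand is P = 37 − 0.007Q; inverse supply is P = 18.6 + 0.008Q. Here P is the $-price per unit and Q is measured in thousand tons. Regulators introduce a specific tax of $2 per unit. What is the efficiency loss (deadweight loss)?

Competitive equilibrium: 37 − 0.007Q = 18.6 + 0.008Q → Q* = 1226.6667, P* = 28.4133.
With the tax, the buyer price exceeds the seller price by 2: (37 − 0.007Q) − (18.6 + 0.008Q) = 2 → Q' = 1093.3333.
ΔQ = 1226.6667 − 1093.3333 = 133.3334; the wedge equals the tax, 2.
DWL = ½ × 133.3334 × 2 = $133.33 thousand.

$133.33 thousand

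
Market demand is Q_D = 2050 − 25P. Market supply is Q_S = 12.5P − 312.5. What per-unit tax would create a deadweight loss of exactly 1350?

In inverse form: demand P = 82 − 0.04Q, supply P = 25 + 0.08Q.
Competitive equilibrium: 82 − 0.04Q = 25 + 0.08Q → Q* = 475, P* = 63.
A tax t gives ΔQ = t/0.12 and wedge t, so DWL = t²/0.24.
t²/0.24 = 1350 → t² = 324 → t = 18.

18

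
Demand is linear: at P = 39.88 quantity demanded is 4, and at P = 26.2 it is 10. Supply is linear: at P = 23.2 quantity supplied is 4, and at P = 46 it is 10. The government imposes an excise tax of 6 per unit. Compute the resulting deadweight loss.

Demand slope = (26.2 − 39.88)/(10 − 4) = −2.28, so P = 49 − 2.28Q.
Supply slope = (46 − 23.2)/(10 − 4) = 3.8, so P = 8 + 3.8Q.
Competitive equilibrium: 49 − 2.28Q = 8 + 3.8Q → Q* = 6.7434, P* = 33.625.
With the tax, the buyer price exceeds the seller price by 6: (49 − 2.28Q) − (8 + 3.8Q) = 6 → Q' = 5.7566.
ΔQ = 6.7434 − 5.7566 = 0.9868; the wedge equals the tax, 6.
DWL = ½ × 0.9868 × 6 = 2.96.

2.96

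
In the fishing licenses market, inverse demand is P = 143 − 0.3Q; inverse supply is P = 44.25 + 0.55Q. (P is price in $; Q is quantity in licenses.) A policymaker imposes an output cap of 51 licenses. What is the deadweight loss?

$1805.39

Competitive equilibrium: 143 − 0.3Q = 44.25 + 0.55Q → Q* = 116.1765, P* = 108.1471.
At Q = 51: demand price = 143 − 0.3·51 = 127.7; supply price = 44.25 + 0.55·51 = 72.3.
ΔQ = 116.1765 − 51 = 65.1765; wedge = 127.7 − 72.3 = 55.4.
DWL = ½ × 65.1765 × 55.4 = $1805.39.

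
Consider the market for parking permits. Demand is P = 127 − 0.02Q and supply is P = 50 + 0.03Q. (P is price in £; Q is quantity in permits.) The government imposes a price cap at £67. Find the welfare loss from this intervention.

£23684.44

Competitive equilibrium: 127 − 0.02Q = 50 + 0.03Q → Q* = 1540, P* = 96.2.
At the ceiling P = 67, quantity supplied = (67 − 50)/0.03 = 566.666667.
Willingness to pay at Q' = 566.666667: 127 − 0.02·566.666667 = 115.666667.
ΔQ = 1540 − 566.666667 = 973.333333; wedge = 115.666667 − 67 = 48.666667.
Welfare loss = ½ × 973.333333 × 48.666667 = £23684.44.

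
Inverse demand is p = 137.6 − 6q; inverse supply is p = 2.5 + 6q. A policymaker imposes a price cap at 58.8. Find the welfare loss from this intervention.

Competitive equilibrium: 137.6 − 6q = 2.5 + 6q → q* = 11.2583, p* = 70.05.
At the ceiling p = 58.8, quantity supplied = (58.8 − 2.5)/6 = 9.3833.
Willingness to pay at q' = 9.3833: 137.6 − 6·9.3833 = 81.3002.
Δq = 11.2583 − 9.3833 = 1.875; wedge = 81.3002 − 58.8 = 22.5002.
Deadweight loss = ½ × 1.875 × 22.5002 = 21.09.

21.09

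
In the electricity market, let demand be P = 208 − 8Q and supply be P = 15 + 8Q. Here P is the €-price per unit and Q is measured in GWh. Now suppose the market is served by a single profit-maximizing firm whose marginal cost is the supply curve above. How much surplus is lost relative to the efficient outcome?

€129.34

Competitive equilibrium: 208 − 8Q = 15 + 8Q → Q* = 12.0625, P* = 111.5.
Marginal revenue: MR = 208 − 16Q. Set MR = MC: 208 − 16Q = 15 + 8Q → Q_m = 8.04167.
Price P_m = 208 − 8·8.04167 = 143.66664; MC(Q_m) = 15 + 8·8.04167 = 79.33336.
Competitive Q* = 12.0625, so ΔQ = 4.02083; wedge = 143.66664 − 79.33336 = 64.33328.
DWL = ½ × 4.02083 × 64.33328 = €129.34.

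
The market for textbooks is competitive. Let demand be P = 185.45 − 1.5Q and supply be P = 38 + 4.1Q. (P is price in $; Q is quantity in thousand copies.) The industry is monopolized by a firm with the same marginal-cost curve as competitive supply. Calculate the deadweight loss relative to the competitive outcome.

Competitive equilibrium: 185.45 − 1.5Q = 38 + 4.1Q → Q* = 26.3304, P* = 145.9545.
Marginal revenue: MR = 185.45 − 3Q. Set MR = MC: 185.45 − 3Q = 38 + 4.1Q → Q_m = 20.7676.
Price P_m = 185.45 − 1.5·20.7676 = 154.2986; MC(Q_m) = 38 + 4.1·20.7676 = 123.1472.
Competitive Q* = 26.3304, so ΔQ = 5.5628; wedge = 154.2986 − 123.1472 = 31.1514.
Deadweight loss = ½ × 5.5628 × 31.1514 = $86.64 thousand.

$86.64 thousand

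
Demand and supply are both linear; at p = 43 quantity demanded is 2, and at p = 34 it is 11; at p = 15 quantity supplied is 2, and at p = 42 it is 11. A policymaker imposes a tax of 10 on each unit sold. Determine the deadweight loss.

12.50

Demand slope = (34 − 43)/(11 − 2) = −1, so p = 45 − q.
Supply slope = (42 − 15)/(11 − 2) = 3, so p = 9 + 3q.
Competitive equilibrium: 45 − q = 9 + 3q → q* = 9, p* = 36.
With the tax, the buyer price exceeds the seller price by 10: (45 − q) − (9 + 3q) = 10 → q' = 6.5.
Δq = 9 − 6.5 = 2.5; the wedge equals the tax, 10.
The triangle = ½ × 2.5 × 10 = 12.50.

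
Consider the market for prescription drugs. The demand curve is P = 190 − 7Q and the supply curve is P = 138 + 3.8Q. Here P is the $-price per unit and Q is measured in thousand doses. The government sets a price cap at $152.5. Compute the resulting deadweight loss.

$5.39 thousand

Competitive equilibrium: 190 − 7Q = 138 + 3.8Q → Q* = 4.8148, P* = 156.2963.
At the ceiling P = 152.5, quantity supplied = (152.5 − 138)/3.8 = 3.8158.
Willingness to pay at Q' = 3.8158: 190 − 7·3.8158 = 163.2894.
ΔQ = 4.8148 − 3.8158 = 0.999; wedge = 163.2894 − 152.5 = 10.7894.
DWL = ½ × 0.999 × 10.7894 = $5.39 thousand.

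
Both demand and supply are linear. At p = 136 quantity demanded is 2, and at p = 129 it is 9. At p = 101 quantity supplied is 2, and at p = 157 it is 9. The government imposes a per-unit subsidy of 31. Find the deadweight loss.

53.39

Demand slope = (129 − 136)/(9 − 2) = −1, so p = 138 − q.
Supply slope = (157 − 101)/(9 − 2) = 8, so p = 85 + 8q.
Competitive equilibrium: 138 − q = 85 + 8q → q* = 5.8889, p* = 132.1111.
The subsidy lowers effective supply by 31: p = 54 + 8q.
New quantity: 138 − q = 54 + 8q → q' = 9.3333.
Overproduction Δq = 9.3333 − 5.8889 = 3.4444; wedge = subsidy = 31.
Deadweight loss = ½ × 3.4444 × 31 = 53.39.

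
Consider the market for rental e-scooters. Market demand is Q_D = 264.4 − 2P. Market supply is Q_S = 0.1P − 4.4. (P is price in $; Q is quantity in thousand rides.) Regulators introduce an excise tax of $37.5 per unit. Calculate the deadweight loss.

In inverse form: demand P = 132.2 − 0.5Q, supply P = 44 + 10Q.
Competitive equilibrium: 132.2 − 0.5Q = 44 + 10Q → Q* = 8.4, P* = 128.
With the tax, the buyer price exceeds the seller price by 37.5: (132.2 − 0.5Q) − (44 + 10Q) = 37.5 → Q' = 4.8286.
ΔQ = 8.4 − 4.8286 = 3.5714; the wedge equals the tax, 37.5.
Deadweight loss = ½ × 3.5714 × 37.5 = $66.96 thousand.

$66.96 thousand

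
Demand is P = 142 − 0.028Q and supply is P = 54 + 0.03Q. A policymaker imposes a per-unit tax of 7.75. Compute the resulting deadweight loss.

517.78

Competitive equilibrium: 142 − 0.028Q = 54 + 0.03Q → Q* = 1517.2414, P* = 99.5172.
With the tax, the buyer price exceeds the seller price by 7.75: (142 − 0.028Q) − (54 + 0.03Q) = 7.75 → Q' = 1383.6207.
ΔQ = 1517.2414 − 1383.6207 = 133.6207; the wedge equals the tax, 7.75.
The triangle = ½ × 133.6207 × 7.75 = 517.78.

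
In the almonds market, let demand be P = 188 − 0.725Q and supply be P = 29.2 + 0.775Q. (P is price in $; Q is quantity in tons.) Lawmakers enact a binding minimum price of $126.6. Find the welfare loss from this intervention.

$336.35

Competitive equilibrium: 188 − 0.725Q = 29.2 + 0.775Q → Q* = 105.8667, P* = 111.2467.
At the floor P = 126.6, quantity demanded = (188 − 126.6)/0.725 = 84.6897.
Sellers' marginal cost at Q' = 84.6897: 29.2 + 0.775·84.6897 = 94.8345.
ΔQ = 105.8667 − 84.6897 = 21.177; wedge = 126.6 − 94.8345 = 31.7655.
DWL = ½ × 21.177 × 31.7655 = $336.35.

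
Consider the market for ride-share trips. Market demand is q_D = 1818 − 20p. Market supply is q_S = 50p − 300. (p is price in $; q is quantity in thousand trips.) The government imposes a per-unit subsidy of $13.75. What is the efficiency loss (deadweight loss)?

In inverse form: demand p = 90.9 − 0.05q, supply p = 6 + 0.02q.
Competitive equilibrium: 90.9 − 0.05q = 6 + 0.02q → q* = 1212.8571, p* = 30.2571.
The subsidy lowers effective supply by 13.75: p = 0.02q − 7.75.
New quantity: 90.9 − 0.05q = 0.02q − 7.75 → q' = 1409.2857.
Overproduction Δq = 1409.2857 − 1212.8571 = 196.4286; wedge = subsidy = 13.75.
DWL = ½ × 196.4286 × 13.75 = $1350.45 thousand.

$1350.45 thousand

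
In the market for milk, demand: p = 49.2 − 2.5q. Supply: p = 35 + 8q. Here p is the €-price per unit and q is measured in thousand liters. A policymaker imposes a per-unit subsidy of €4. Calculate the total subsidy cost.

Competitive equilibrium: 49.2 − 2.5q = 35 + 8q → q* = 1.3524, p* = 45.819.
The subsidy lowers effective supply by 4: p = 31 + 8q.
New quantity: 49.2 − 2.5q = 31 + 8q → q' = 1.7333.
Total subsidy cost = 4 × 1.7333 = €6.93 thousand.

€6.93 thousand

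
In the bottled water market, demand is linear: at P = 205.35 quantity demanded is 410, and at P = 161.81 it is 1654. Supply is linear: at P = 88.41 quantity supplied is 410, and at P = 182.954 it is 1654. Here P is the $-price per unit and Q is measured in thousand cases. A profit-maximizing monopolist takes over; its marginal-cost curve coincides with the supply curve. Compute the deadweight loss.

$6831.51 thousand

Demand slope = (161.81 − 205.35)/(1654 − 410) = −0.035, so P = 219.7 − 0.035Q.
Supply slope = (182.954 − 88.41)/(1654 − 410) = 0.076, so P = 57.25 + 0.076Q.
Competitive equilibrium: 219.7 − 0.035Q = 57.25 + 0.076Q → Q* = 1463.5135, P* = 168.477.
Marginal revenue: MR = 219.7 − 0.07Q. Set MR = MC: 219.7 − 0.07Q = 57.25 + 0.076Q → Q_m = 1112.6712.
Price P_m = 219.7 − 0.035·1112.6712 = 180.7565; MC(Q_m) = 57.25 + 0.076·1112.6712 = 141.813.
Competitive Q* = 1463.5135, so ΔQ = 350.8423; wedge = 180.7565 − 141.813 = 38.9435.
Welfare loss = ½ × 350.8423 × 38.9435 = $6831.51 thousand.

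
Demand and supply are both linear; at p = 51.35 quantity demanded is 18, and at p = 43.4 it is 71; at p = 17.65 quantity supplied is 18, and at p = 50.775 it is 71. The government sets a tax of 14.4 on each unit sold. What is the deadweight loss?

133.78

Demand slope = (43.4 − 51.35)/(71 − 18) = −0.15, so p = 54.05 − 0.15q.
Supply slope = (50.775 − 17.65)/(71 − 18) = 0.625, so p = 6.4 + 0.625q.
Competitive equilibrium: 54.05 − 0.15q = 6.4 + 0.625q → q* = 61.4839, p* = 44.8274.
With the tax, the buyer price exceeds the seller price by 14.4: (54.05 − 0.15q) − (6.4 + 0.625q) = 14.4 → q' = 42.9032.
Δq = 61.4839 − 42.9032 = 18.5807; the wedge equals the tax, 14.4.
Deadweight loss = ½ × 18.5807 × 14.4 = 133.78.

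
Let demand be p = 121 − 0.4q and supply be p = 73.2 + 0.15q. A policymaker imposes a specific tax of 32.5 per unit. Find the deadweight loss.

960.23

Competitive equilibrium: 121 − 0.4q = 73.2 + 0.15q → q* = 86.9091, p* = 86.2364.
With the tax, the buyer price exceeds the seller price by 32.5: (121 − 0.4q) − (73.2 + 0.15q) = 32.5 → q' = 27.8182.
Δq = 86.9091 − 27.8182 = 59.0909; the wedge equals the tax, 32.5.
Deadweight loss = ½ × 59.0909 × 32.5 = 960.23.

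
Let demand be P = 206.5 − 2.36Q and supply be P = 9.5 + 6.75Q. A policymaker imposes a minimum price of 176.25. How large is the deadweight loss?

Competitive equilibrium: 206.5 − 2.36Q = 9.5 + 6.75Q → Q* = 21.6246, P* = 155.466.
At the floor P = 176.25, quantity demanded = (206.5 − 176.25)/2.36 = 12.8178.
Sellers' marginal cost at Q' = 12.8178: 9.5 + 6.75·12.8178 = 96.0202.
ΔQ = 21.6246 − 12.8178 = 8.8068; wedge = 176.25 − 96.0202 = 80.2298.
DWL = ½ × 8.8068 × 80.2298 = 353.28.

353.28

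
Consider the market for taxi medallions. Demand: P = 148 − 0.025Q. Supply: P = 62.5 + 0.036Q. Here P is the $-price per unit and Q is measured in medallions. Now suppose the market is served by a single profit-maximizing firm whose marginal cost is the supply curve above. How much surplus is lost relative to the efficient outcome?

Competitive equilibrium: 148 − 0.025Q = 62.5 + 0.036Q → Q* = 1401.63934, P* = 112.95902.
Marginal revenue: MR = 148 − 0.05Q. Set MR = MC: 148 − 0.05Q = 62.5 + 0.036Q → Q_m = 994.18605.
Price P_m = 148 − 0.025·994.18605 = 123.14535; MC(Q_m) = 62.5 + 0.036·994.18605 = 98.2907.
Competitive Q* = 1401.63934, so ΔQ = 407.45329; wedge = 123.14535 − 98.2907 = 24.85465.
Deadweight loss = ½ × 407.45329 × 24.85465 = $5063.55.

$5063.55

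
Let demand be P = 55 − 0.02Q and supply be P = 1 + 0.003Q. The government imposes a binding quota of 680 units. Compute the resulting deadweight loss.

31988.90

Competitive equilibrium: 55 − 0.02Q = 1 + 0.003Q → Q* = 2347.8261, P* = 8.0435.
At Q = 680: demand price = 55 − 0.02·680 = 41.4; supply price = 1 + 0.003·680 = 3.04.
ΔQ = 2347.8261 − 680 = 1667.8261; wedge = 41.4 − 3.04 = 38.36.
Welfare loss = ½ × 1667.8261 × 38.36 = 31988.90.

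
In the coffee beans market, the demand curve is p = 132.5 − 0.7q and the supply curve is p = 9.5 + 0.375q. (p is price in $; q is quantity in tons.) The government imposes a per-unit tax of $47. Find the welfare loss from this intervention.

$1027.44

Competitive equilibrium: 132.5 − 0.7q = 9.5 + 0.375q → q* = 114.4186, p* = 52.407.
With the tax, the buyer price exceeds the seller price by 47: (132.5 − 0.7q) − (9.5 + 0.375q) = 47 → q' = 70.6977.
Δq = 114.4186 − 70.6977 = 43.7209; the wedge equals the tax, 47.
Welfare loss = ½ × 43.7209 × 47 = $1027.44.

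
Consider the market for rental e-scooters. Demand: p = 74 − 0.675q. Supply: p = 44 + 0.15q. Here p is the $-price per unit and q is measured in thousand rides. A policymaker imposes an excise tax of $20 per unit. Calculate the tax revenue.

Competitive equilibrium: 74 − 0.675q = 44 + 0.15q → q* = 36.3636, p* = 49.4545.
With the tax, the buyer price exceeds the seller price by 20: (74 − 0.675q) − (44 + 0.15q) = 20 → q' = 12.1212.
Tax revenue = 20 × 12.1212 = $242.42 thousand.

$242.42 thousand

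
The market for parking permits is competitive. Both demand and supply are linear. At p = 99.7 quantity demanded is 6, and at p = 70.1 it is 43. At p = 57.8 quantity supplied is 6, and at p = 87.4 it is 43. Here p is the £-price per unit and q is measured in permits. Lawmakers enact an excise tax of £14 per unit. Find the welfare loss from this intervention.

£61.25

Demand slope = (70.1 − 99.7)/(43 − 6) = −0.8, so p = 104.5 − 0.8q.
Supply slope = (87.4 − 57.8)/(43 − 6) = 0.8, so p = 53 + 0.8q.
Competitive equilibrium: 104.5 − 0.8q = 53 + 0.8q → q* = 32.1875, p* = 78.75.
With the tax, the buyer price exceeds the seller price by 14: (104.5 − 0.8q) − (53 + 0.8q) = 14 → q' = 23.4375.
Δq = 32.1875 − 23.4375 = 8.75; the wedge equals the tax, 14.
The triangle = ½ × 8.75 × 14 = £61.25.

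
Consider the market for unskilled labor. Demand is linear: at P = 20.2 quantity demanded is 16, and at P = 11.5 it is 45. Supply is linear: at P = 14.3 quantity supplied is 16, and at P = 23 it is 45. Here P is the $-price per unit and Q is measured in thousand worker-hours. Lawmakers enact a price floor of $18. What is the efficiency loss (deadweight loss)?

$1.875 thousand

Demand slope = (11.5 − 20.2)/(45 − 16) = −0.3, so P = 25 − 0.3Q.
Supply slope = (23 − 14.3)/(45 − 16) = 0.3, so P = 9.5 + 0.3Q.
Competitive equilibrium: 25 − 0.3Q = 9.5 + 0.3Q → Q* = 25.8333, P* = 17.25.
At the floor P = 18, quantity demanded = (25 − 18)/0.3 = 23.3333.
Sellers' marginal cost at Q' = 23.3333: 9.5 + 0.3·23.3333 = 16.5.
ΔQ = 25.8333 − 23.3333 = 2.5; wedge = 18 − 16.5 = 1.5.
Welfare loss = ½ × 2.5 × 1.5 = $1.875 thousand.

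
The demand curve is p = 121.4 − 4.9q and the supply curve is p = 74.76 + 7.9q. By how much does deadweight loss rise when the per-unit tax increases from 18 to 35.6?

36.85

Competitive equilibrium: 121.4 − 4.9q = 74.76 + 7.9q → q* = 3.6438, p* = 103.5456.
For a per-unit tax t: Δq = t/12.8, so DWL = ½·t·(t/12.8) = t²/25.6.
At t = 18: DWL = 12.656. At t = 35.6: DWL = 49.506.
Increase = 49.506 − 12.656 = 36.85.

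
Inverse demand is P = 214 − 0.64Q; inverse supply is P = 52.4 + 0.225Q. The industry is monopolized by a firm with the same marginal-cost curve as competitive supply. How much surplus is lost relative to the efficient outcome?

Competitive equilibrium: 214 − 0.64Q = 52.4 + 0.225Q → Q* = 186.8208, P* = 94.4347.
Marginal revenue: MR = 214 − 1.28Q. Set MR = MC: 214 − 1.28Q = 52.4 + 0.225Q → Q_m = 107.3754.
Price P_m = 214 − 0.64·107.3754 = 145.2797; MC(Q_m) = 52.4 + 0.225·107.3754 = 76.5595.
Competitive Q* = 186.8208, so ΔQ = 79.4454; wedge = 145.2797 − 76.5595 = 68.7202.
DWL = ½ × 79.4454 × 68.7202 = 2729.75.

2729.75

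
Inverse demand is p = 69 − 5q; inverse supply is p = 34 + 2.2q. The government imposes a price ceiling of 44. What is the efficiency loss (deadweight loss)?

Competitive equilibrium: 69 − 5q = 34 + 2.2q → q* = 4.8611, p* = 44.6944.
At the ceiling p = 44, quantity supplied = (44 − 34)/2.2 = 4.5455.
Willingness to pay at q' = 4.5455: 69 − 5·4.5455 = 46.2725.
Δq = 4.8611 − 4.5455 = 0.3156; wedge = 46.2725 − 44 = 2.2725.
Deadweight loss = ½ × 0.3156 × 2.2725 = 0.36.

0.36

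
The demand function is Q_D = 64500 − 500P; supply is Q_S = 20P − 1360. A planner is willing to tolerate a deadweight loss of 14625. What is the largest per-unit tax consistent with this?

39

In inverse form: demand P = 129 − 0.002Q, supply P = 68 + 0.05Q.
Competitive equilibrium: 129 − 0.002Q = 68 + 0.05Q → Q* = 1173.0769, P* = 126.6538.
A tax t gives ΔQ = t/0.052 and wedge t, so DWL = t²/0.104.
t²/0.104 = 14625 → t² = 1521 → t = 39.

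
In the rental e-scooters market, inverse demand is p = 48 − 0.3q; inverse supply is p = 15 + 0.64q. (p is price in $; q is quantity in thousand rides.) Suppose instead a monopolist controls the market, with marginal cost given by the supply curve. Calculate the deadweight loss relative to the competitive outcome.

$33.91 thousand

Competitive equilibrium: 48 − 0.3q = 15 + 0.64q → q* = 35.1064, p* = 37.4681.
Marginal revenue: MR = 48 − 0.6q. Set MR = MC: 48 − 0.6q = 15 + 0.64q → q_m = 26.6129.
Price p_m = 48 − 0.3·26.6129 = 40.0161; MC(q_m) = 15 + 0.64·26.6129 = 32.0323.
Competitive q* = 35.1064, so Δq = 8.4935; wedge = 40.0161 − 32.0323 = 7.9838.
Welfare loss = ½ × 8.4935 × 7.9838 = $33.91 thousand.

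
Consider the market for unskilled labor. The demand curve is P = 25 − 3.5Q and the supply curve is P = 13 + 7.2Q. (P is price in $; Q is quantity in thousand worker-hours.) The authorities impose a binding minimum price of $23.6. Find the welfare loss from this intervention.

$2.78 thousand

Competitive equilibrium: 25 − 3.5Q = 13 + 7.2Q → Q* = 1.1215, P* = 21.0748.
At the floor P = 23.6, quantity demanded = (25 − 23.6)/3.5 = 0.4.
Sellers' marginal cost at Q' = 0.4: 13 + 7.2·0.4 = 15.88.
ΔQ = 1.1215 − 0.4 = 0.7215; wedge = 23.6 − 15.88 = 7.72.
DWL = ½ × 0.7215 × 7.72 = $2.78 thousand.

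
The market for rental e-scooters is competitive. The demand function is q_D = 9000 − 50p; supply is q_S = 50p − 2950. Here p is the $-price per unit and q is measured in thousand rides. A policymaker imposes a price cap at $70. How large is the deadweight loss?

$122512.50 thousand

In inverse form: demand p = 180 − 0.02q, supply p = 59 + 0.02q.
Competitive equilibrium: 180 − 0.02q = 59 + 0.02q → q* = 3025, p* = 119.5.
At the ceiling p = 70, quantity supplied = (70 − 59)/0.02 = 550.
Willingness to pay at q' = 550: 180 − 0.02·550 = 169.
Δq = 3025 − 550 = 2475; wedge = 169 − 70 = 99.
Welfare loss = ½ × 2475 × 99 = $122512.50 thousand.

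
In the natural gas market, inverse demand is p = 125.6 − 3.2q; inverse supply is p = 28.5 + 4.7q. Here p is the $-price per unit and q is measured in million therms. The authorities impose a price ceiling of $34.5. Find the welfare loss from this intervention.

Competitive equilibrium: 125.6 − 3.2q = 28.5 + 4.7q → q* = 12.2911, p* = 86.2684.
At the ceiling p = 34.5, quantity supplied = (34.5 − 28.5)/4.7 = 1.2766.
Willingness to pay at q' = 1.2766: 125.6 − 3.2·1.2766 = 121.5149.
Δq = 12.2911 − 1.2766 = 11.0145; wedge = 121.5149 − 34.5 = 87.0149.
DWL = ½ × 11.0145 × 87.0149 = $479.21 million.

$479.21 million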